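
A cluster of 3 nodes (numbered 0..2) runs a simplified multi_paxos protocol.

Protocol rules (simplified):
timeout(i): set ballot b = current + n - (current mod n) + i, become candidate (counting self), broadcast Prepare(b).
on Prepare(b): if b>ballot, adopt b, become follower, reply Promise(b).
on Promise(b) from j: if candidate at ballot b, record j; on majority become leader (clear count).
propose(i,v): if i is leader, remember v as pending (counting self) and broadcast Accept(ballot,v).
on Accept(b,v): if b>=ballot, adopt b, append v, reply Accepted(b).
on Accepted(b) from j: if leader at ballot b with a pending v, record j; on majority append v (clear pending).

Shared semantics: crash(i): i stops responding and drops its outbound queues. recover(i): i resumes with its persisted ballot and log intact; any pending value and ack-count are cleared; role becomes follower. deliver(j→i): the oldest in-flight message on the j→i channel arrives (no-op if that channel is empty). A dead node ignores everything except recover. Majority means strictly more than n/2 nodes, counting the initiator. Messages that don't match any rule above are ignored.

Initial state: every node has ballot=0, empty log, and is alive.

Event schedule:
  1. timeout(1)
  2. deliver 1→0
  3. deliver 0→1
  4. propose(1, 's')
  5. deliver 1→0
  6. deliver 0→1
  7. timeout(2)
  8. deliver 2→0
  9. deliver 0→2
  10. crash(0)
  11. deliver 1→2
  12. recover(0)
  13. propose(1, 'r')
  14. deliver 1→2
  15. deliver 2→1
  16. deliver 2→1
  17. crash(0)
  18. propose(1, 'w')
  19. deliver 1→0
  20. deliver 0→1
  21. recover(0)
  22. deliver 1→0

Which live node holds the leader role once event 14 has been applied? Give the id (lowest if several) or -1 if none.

1

step 1 timeout(1): 1={cand,b=4,log=-}
step 2 deliver 1→0: 0={foll,b=4,log=-}
step 3 deliver 0→1: 1={lead,b=4,log=-}
step 4 propose(1,'s'): —
step 5 deliver 1→0: 0={foll,b=4,log=s}
step 6 deliver 0→1: 1={lead,b=4,log=s}
step 7 timeout(2): 2={cand,b=5,log=-}
step 8 deliver 2→0: 0={foll,b=5,log=s}
step 9 deliver 0→2: 2={lead,b=5,log=-}
step 10 crash(0): 0={✗foll,b=5,log=s}
step 11 deliver 1→2: —
step 12 recover(0): 0={foll,b=5,log=s}
step 13 propose(1,'r'): —
step 14 deliver 1→2: —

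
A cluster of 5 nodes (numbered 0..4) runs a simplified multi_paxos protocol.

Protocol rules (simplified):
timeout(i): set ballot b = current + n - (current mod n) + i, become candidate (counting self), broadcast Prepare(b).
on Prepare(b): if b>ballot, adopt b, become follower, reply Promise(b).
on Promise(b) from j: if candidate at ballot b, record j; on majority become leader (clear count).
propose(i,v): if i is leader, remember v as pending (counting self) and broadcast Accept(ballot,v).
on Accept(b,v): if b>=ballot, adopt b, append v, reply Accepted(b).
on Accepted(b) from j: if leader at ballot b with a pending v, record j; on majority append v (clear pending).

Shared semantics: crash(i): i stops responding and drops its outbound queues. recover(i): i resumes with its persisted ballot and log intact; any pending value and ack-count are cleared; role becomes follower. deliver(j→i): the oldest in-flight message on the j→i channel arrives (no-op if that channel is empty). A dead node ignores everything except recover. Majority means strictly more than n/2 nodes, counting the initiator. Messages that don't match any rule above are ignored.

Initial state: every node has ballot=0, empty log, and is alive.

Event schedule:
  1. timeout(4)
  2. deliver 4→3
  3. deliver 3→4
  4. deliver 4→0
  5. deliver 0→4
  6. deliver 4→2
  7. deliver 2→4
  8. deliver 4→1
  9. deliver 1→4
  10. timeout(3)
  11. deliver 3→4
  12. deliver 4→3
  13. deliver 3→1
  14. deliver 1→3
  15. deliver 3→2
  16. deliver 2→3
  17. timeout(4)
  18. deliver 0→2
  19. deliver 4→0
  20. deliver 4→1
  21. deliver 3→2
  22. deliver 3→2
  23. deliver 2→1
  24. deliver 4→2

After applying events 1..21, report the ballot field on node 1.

[1] timeout(4) → N4(cand b9 [-])
[2] deliver 4→3 → N3(foll b9 [-])
[3] deliver 3→4 → ∅
[4] deliver 4→0 → N0(foll b9 [-])
[5] deliver 0→4 → N4(lead b9 [-])
[6] deliver 4→2 → N2(foll b9 [-])
[7] deliver 2→4 → ∅
[8] deliver 4→1 → N1(foll b9 [-])
[9] deliver 1→4 → ∅
[10] timeout(3) → N3(cand b13 [-])
[11] deliver 3→4 → N4(foll b13 [-])
[12] deliver 4→3 → ∅
[13] deliver 3→1 → N1(foll b13 [-])
[14] deliver 1→3 → N3(lead b13 [-])
[15] deliver 3→2 → N2(foll b13 [-])
[16] deliver 2→3 → ∅
[17] timeout(4) → N4(cand b19 [-])
[18] deliver 0→2 → ∅
[19] deliver 4→0 → N0(foll b19 [-])
[20] deliver 4→1 → N1(foll b19 [-])
[21] deliver 3→2 → ∅

19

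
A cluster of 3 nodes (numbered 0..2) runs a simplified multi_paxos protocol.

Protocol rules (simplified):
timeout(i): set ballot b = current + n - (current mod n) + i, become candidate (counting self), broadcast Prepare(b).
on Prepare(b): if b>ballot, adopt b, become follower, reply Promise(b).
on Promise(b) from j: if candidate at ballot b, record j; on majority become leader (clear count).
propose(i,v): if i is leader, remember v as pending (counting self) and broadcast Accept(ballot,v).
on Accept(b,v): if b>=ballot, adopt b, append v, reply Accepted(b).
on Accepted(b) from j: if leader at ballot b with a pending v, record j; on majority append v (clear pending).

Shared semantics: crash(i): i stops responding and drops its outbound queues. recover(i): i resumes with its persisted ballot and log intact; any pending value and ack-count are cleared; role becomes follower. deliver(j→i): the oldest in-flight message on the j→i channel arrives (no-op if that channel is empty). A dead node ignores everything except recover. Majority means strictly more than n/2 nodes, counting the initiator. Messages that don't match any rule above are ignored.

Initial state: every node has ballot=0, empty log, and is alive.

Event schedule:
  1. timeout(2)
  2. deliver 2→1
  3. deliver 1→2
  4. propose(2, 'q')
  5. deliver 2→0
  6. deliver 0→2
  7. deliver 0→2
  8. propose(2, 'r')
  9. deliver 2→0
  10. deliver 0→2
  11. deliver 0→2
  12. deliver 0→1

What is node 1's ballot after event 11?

5

1. timeout(2):  <2:cand b5 ->
2. deliver 2→1:  <1:foll b5 ->
3. deliver 1→2:  <2:lead b5 ->
4. propose(2,'q'):  nop
5. deliver 2→0:  <0:foll b5 ->
6. deliver 0→2:  nop
7. deliver 0→2:  nop
8. propose(2,'r'):  nop
9. deliver 2→0:  <0:foll b5 q>
10. deliver 0→2:  <2:lead b5 r>
11. deliver 0→2:  nop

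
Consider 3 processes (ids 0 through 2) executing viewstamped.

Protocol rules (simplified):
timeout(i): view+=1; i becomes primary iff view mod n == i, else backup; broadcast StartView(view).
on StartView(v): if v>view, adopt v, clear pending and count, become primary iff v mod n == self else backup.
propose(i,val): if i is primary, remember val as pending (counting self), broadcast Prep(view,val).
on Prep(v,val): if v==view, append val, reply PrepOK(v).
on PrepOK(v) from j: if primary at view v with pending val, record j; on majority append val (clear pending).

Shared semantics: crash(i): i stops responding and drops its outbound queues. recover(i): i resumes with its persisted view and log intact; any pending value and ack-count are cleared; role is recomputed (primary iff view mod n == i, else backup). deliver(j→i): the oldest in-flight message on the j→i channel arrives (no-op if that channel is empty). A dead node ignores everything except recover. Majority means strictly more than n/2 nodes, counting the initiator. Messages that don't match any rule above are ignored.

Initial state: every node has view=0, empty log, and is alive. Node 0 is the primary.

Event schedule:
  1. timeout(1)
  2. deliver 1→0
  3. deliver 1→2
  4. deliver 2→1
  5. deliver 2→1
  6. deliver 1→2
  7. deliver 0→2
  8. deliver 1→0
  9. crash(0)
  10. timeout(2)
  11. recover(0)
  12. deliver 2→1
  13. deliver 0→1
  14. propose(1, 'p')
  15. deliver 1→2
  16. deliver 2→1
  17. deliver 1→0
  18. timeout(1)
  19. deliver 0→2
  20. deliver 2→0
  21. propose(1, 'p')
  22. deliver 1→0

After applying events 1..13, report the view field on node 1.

1. timeout(1):  <1:prim v1 ->
2. deliver 1→0:  <0:back v1 ->
3. deliver 1→2:  <2:back v1 ->
4. deliver 2→1:  nop
5. deliver 2→1:  nop
6. deliver 1→2:  nop
7. deliver 0→2:  nop
8. deliver 1→0:  nop
9. crash(0):  <0:✗back v1 ->
10. timeout(2):  <2:prim v2 ->
11. recover(0):  <0:back v1 ->
12. deliver 2→1:  <1:back v2 ->
13. deliver 0→1:  nop

2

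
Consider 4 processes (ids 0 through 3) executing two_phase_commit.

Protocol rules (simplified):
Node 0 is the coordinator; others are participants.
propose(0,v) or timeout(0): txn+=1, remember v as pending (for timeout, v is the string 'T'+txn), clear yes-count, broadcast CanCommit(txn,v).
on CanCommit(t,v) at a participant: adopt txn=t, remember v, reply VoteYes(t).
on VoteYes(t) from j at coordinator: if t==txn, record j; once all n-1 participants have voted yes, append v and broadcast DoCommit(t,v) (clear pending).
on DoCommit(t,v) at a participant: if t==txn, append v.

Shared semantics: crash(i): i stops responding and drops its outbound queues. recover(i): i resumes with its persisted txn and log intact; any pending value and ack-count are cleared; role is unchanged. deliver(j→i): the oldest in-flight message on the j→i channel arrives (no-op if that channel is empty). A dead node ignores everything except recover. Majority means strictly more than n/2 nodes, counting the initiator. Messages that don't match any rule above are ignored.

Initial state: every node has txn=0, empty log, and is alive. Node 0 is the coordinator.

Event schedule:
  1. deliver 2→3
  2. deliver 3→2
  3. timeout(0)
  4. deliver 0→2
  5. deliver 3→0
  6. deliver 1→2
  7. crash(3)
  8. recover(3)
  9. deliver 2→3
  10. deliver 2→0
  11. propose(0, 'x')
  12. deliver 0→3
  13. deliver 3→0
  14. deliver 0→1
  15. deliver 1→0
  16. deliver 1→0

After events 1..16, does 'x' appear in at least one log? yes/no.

no

1. deliver 2→3:  nop
2. deliver 3→2:  nop
3. timeout(0):  <0:coor t1 ->
4. deliver 0→2:  <2:part t1 ->
5. deliver 3→0:  nop
6. deliver 1→2:  nop
7. crash(3):  <3:✗part t0 ->
8. recover(3):  <3:part t0 ->
9. deliver 2→3:  nop
10. deliver 2→0:  nop
11. propose(0,'x'):  <0:coor t2 ->
12. deliver 0→3:  <3:part t1 ->
13. deliver 3→0:  nop
14. deliver 0→1:  <1:part t1 ->
15. deliver 1→0:  nop
16. deliver 1→0:  nop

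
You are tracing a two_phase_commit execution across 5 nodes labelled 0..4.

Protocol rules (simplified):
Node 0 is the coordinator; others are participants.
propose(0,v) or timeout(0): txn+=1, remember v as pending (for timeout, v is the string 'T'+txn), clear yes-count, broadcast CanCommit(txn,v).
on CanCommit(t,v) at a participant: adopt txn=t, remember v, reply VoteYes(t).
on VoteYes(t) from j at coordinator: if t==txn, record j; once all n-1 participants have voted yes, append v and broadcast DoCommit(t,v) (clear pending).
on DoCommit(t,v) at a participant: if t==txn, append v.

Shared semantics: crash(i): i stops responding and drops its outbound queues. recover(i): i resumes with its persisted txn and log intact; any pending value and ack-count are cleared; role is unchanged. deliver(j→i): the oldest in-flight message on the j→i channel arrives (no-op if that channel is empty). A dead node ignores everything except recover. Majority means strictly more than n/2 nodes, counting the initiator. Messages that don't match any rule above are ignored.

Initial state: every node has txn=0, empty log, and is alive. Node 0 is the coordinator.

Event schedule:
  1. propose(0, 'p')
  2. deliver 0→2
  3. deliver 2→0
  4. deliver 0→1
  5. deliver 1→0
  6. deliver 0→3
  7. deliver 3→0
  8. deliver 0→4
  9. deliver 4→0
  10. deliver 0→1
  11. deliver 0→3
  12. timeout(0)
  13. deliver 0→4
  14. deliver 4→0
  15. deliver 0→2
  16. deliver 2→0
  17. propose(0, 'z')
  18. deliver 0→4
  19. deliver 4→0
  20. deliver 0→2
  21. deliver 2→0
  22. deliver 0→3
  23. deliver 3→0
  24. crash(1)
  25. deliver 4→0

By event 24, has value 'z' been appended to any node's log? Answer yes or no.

no

after 1 — propose(0,'p'): n0:coor/t1/[-]
after 2 — deliver 0→2: n2:part/t1/[-]
after 3 — deliver 2→0: ·
after 4 — deliver 0→1: n1:part/t1/[-]
after 5 — deliver 1→0: ·
after 6 — deliver 0→3: n3:part/t1/[-]
after 7 — deliver 3→0: ·
after 8 — deliver 0→4: n4:part/t1/[-]
after 9 — deliver 4→0: n0:coor/t1/[p]
after 10 — deliver 0→1: n1:part/t1/[p]
after 11 — deliver 0→3: n3:part/t1/[p]
after 12 — timeout(0): n0:coor/t2/[p]
after 13 — deliver 0→4: n4:part/t1/[p]
after 14 — deliver 4→0: ·
after 15 — deliver 0→2: n2:part/t1/[p]
after 16 — deliver 2→0: ·
after 17 — propose(0,'z'): n0:coor/t3/[p]
after 18 — deliver 0→4: n4:part/t2/[p]
after 19 — deliver 4→0: ·
after 20 — deliver 0→2: n2:part/t2/[p]
after 21 — deliver 2→0: ·
after 22 — deliver 0→3: n3:part/t2/[p]
after 23 — deliver 3→0: ·
after 24 — crash(1): n1:✗part/t1/[p]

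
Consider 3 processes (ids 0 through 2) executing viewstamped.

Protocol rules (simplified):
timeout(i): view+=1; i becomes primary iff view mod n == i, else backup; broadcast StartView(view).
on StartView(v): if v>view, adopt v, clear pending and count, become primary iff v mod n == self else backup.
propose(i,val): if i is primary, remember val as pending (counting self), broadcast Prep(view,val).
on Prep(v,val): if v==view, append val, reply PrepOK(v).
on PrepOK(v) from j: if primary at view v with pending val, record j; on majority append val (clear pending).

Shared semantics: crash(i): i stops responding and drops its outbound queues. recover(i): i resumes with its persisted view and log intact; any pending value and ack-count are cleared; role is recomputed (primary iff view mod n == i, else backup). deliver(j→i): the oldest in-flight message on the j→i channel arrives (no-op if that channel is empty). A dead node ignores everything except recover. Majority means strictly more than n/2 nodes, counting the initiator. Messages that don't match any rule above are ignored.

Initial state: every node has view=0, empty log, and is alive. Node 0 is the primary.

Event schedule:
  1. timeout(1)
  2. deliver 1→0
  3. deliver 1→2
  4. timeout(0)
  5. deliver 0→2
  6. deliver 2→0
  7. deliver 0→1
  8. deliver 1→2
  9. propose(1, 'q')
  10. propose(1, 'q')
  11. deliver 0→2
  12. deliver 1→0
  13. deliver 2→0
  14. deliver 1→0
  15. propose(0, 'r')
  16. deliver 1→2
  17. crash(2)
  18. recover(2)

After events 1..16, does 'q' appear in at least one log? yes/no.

1. timeout(1):  <1:prim v1 ->
2. deliver 1→0:  <0:back v1 ->
3. deliver 1→2:  <2:back v1 ->
4. timeout(0):  <0:back v2 ->
5. deliver 0→2:  <2:prim v2 ->
6. deliver 2→0:  nop
7. deliver 0→1:  <1:back v2 ->
8. deliver 1→2:  nop
9. propose(1,'q'):  nop
10. propose(1,'q'):  nop
11. deliver 0→2:  nop
12. deliver 1→0:  nop
13. deliver 2→0:  nop
14. deliver 1→0:  nop
15. propose(0,'r'):  nop
16. deliver 1→2:  nop

no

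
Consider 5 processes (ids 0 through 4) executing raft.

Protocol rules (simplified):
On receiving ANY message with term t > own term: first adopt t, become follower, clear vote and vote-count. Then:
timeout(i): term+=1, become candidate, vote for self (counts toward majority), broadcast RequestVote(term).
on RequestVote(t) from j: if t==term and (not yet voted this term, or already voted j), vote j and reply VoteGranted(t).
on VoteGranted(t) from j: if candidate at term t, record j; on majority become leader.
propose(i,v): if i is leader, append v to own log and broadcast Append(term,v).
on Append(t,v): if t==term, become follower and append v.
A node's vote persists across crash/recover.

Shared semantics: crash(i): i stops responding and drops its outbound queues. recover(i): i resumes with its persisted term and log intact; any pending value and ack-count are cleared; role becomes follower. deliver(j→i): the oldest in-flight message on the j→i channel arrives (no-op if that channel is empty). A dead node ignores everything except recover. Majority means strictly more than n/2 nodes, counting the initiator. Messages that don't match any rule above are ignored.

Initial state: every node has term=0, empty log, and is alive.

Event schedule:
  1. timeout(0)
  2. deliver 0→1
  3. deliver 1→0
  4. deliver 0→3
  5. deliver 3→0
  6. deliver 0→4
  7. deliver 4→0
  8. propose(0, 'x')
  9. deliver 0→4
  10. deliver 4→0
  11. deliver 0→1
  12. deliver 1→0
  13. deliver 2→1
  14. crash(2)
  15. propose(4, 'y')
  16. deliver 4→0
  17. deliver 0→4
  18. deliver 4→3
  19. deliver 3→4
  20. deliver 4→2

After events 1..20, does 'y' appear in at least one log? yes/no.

no

e1 timeout(0): 0[cand,t=1,-]
e2 deliver 0→1: 1[foll,t=1,-]
e3 deliver 1→0: ·
e4 deliver 0→3: 3[foll,t=1,-]
e5 deliver 3→0: 0[lead,t=1,-]
e6 deliver 0→4: 4[foll,t=1,-]
e7 deliver 4→0: ·
e8 propose(0,'x'): 0[lead,t=1,x]
e9 deliver 0→4: 4[foll,t=1,x]
e10 deliver 4→0: ·
e11 deliver 0→1: 1[foll,t=1,x]
e12 deliver 1→0: ·
e13 deliver 2→1: ·
e14 crash(2): 2[✗foll,t=0,-]
e15 propose(4,'y'): ·
e16 deliver 4→0: ·
e17 deliver 0→4: ·
e18 deliver 4→3: ·
e19 deliver 3→4: ·
e20 deliver 4→2: ·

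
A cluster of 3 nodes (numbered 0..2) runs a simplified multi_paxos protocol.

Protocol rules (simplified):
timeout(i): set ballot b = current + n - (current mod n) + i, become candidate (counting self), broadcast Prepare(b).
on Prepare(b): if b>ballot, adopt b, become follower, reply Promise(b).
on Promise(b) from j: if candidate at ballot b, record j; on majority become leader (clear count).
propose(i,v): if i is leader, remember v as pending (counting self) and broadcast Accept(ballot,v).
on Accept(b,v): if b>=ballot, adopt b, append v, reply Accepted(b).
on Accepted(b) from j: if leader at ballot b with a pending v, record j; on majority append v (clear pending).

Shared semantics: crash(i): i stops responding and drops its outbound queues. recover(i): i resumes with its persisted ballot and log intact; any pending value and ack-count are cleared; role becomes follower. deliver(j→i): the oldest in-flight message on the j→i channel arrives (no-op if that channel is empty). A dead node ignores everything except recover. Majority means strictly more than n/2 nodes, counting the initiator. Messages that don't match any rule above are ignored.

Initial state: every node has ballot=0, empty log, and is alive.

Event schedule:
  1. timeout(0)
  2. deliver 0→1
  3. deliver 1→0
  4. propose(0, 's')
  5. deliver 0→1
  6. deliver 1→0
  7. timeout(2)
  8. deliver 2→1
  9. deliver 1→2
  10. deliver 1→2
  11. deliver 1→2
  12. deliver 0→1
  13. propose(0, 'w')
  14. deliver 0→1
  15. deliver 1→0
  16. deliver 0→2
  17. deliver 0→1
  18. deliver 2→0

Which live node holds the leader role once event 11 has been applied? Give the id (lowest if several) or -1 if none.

[1] timeout(0) → N0(cand b3 [-])
[2] deliver 0→1 → N1(foll b3 [-])
[3] deliver 1→0 → N0(lead b3 [-])
[4] propose(0,'s') → ∅
[5] deliver 0→1 → N1(foll b3 [s])
[6] deliver 1→0 → N0(lead b3 [s])
[7] timeout(2) → N2(cand b5 [-])
[8] deliver 2→1 → N1(foll b5 [s])
[9] deliver 1→2 → N2(lead b5 [-])
[10] deliver 1→2 → ∅
[11] deliver 1→2 → ∅

0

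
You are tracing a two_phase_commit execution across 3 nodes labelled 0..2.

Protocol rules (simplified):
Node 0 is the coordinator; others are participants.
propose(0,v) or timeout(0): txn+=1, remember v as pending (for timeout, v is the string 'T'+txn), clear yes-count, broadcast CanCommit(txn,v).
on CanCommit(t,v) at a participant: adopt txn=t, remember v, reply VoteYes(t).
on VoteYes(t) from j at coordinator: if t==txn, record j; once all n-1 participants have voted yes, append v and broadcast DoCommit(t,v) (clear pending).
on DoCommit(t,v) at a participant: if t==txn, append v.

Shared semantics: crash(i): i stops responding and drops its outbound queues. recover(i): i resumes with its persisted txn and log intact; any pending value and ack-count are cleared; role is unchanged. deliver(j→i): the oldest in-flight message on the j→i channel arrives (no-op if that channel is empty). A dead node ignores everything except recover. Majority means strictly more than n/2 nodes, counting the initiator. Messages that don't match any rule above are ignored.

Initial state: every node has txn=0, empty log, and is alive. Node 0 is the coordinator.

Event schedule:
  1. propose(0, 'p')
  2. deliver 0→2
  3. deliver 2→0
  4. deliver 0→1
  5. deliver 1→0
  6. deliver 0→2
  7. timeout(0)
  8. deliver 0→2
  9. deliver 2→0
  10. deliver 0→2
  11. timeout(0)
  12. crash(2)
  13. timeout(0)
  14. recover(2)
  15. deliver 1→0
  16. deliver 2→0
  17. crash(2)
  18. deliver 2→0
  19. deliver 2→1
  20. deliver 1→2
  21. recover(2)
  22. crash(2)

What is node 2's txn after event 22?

2

after 1 — propose(0,'p'): n0:coor/t1/[-]
after 2 — deliver 0→2: n2:part/t1/[-]
after 3 — deliver 2→0: ·
after 4 — deliver 0→1: n1:part/t1/[-]
after 5 — deliver 1→0: n0:coor/t1/[p]
after 6 — deliver 0→2: n2:part/t1/[p]
after 7 — timeout(0): n0:coor/t2/[p]
after 8 — deliver 0→2: n2:part/t2/[p]
after 9 — deliver 2→0: ·
after 10 — deliver 0→2: ·
after 11 — timeout(0): n0:coor/t3/[p]
after 12 — crash(2): n2:✗part/t2/[p]
after 13 — timeout(0): n0:coor/t4/[p]
after 14 — recover(2): n2:part/t2/[p]
after 15 — deliver 1→0: ·
after 16 — deliver 2→0: ·
after 17 — crash(2): n2:✗part/t2/[p]
after 18 — deliver 2→0: ·
after 19 — deliver 2→1: ·
after 20 — deliver 1→2: ·
after 21 — recover(2): n2:part/t2/[p]
after 22 — crash(2): n2:✗part/t2/[p]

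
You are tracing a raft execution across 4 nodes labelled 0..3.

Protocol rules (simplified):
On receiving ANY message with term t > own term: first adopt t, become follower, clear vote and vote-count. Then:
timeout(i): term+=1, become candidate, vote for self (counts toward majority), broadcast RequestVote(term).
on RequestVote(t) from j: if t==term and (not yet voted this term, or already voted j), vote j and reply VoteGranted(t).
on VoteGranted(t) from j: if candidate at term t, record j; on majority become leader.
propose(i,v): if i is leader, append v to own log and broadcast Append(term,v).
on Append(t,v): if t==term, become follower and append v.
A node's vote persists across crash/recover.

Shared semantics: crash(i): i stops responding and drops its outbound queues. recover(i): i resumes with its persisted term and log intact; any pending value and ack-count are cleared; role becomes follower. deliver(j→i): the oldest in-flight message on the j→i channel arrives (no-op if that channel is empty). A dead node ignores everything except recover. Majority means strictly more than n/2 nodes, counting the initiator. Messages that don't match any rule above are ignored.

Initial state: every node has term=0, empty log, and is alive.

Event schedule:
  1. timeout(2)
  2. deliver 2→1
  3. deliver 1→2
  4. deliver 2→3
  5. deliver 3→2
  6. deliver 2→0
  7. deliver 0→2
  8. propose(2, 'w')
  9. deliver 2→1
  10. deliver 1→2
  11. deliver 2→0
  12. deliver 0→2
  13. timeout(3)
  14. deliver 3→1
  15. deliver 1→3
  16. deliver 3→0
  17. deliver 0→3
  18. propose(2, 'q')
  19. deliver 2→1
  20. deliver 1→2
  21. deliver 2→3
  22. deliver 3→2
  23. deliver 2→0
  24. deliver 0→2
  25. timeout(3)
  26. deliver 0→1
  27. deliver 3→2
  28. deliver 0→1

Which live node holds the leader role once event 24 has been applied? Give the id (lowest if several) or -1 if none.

[1] timeout(2) → N2(cand t1 [-])
[2] deliver 2→1 → N1(foll t1 [-])
[3] deliver 1→2 → ∅
[4] deliver 2→3 → N3(foll t1 [-])
[5] deliver 3→2 → N2(lead t1 [-])
[6] deliver 2→0 → N0(foll t1 [-])
[7] deliver 0→2 → ∅
[8] propose(2,'w') → N2(lead t1 [w])
[9] deliver 2→1 → N1(foll t1 [w])
[10] deliver 1→2 → ∅
[11] deliver 2→0 → N0(foll t1 [w])
[12] deliver 0→2 → ∅
[13] timeout(3) → N3(cand t2 [-])
[14] deliver 3→1 → N1(foll t2 [w])
[15] deliver 1→3 → ∅
[16] deliver 3→0 → N0(foll t2 [w])
[17] deliver 0→3 → N3(lead t2 [-])
[18] propose(2,'q') → N2(lead t1 [w,q])
[19] deliver 2→1 → ∅
[20] deliver 1→2 → ∅
[21] deliver 2→3 → ∅
[22] deliver 3→2 → N2(foll t2 [w,q])
[23] deliver 2→0 → ∅
[24] deliver 0→2 → ∅

3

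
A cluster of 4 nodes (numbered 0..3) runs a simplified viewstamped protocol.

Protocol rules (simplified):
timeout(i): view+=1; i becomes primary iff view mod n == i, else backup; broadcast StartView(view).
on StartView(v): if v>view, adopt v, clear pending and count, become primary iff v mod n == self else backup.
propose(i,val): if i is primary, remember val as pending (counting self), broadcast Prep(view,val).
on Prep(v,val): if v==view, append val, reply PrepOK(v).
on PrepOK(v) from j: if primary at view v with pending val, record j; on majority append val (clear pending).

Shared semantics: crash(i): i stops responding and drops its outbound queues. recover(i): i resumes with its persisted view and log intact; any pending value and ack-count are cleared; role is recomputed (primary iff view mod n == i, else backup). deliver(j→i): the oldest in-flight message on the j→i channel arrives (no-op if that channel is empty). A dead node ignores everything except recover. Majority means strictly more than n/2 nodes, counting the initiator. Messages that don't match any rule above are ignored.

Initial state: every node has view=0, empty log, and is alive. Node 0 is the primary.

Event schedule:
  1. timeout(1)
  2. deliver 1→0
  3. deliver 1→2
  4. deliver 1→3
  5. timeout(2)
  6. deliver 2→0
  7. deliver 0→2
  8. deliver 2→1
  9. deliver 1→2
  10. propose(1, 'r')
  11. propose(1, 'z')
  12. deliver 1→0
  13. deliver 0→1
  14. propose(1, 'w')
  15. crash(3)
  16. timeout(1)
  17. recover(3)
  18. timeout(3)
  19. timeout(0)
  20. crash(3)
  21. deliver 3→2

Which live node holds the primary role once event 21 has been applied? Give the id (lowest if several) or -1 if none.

step 1 timeout(1): 1={prim,v=1,log=-}
step 2 deliver 1→0: 0={back,v=1,log=-}
step 3 deliver 1→2: 2={back,v=1,log=-}
step 4 deliver 1→3: 3={back,v=1,log=-}
step 5 timeout(2): 2={prim,v=2,log=-}
step 6 deliver 2→0: 0={back,v=2,log=-}
step 7 deliver 0→2: —
step 8 deliver 2→1: 1={back,v=2,log=-}
step 9 deliver 1→2: —
step 10 propose(1,'r'): —
step 11 propose(1,'z'): —
step 12 deliver 1→0: —
step 13 deliver 0→1: —
step 14 propose(1,'w'): —
step 15 crash(3): 3={✗back,v=1,log=-}
step 16 timeout(1): 1={back,v=3,log=-}
step 17 recover(3): 3={back,v=1,log=-}
step 18 timeout(3): 3={back,v=2,log=-}
step 19 timeout(0): 0={back,v=3,log=-}
step 20 crash(3): 3={✗back,v=2,log=-}
step 21 deliver 3→2: —

2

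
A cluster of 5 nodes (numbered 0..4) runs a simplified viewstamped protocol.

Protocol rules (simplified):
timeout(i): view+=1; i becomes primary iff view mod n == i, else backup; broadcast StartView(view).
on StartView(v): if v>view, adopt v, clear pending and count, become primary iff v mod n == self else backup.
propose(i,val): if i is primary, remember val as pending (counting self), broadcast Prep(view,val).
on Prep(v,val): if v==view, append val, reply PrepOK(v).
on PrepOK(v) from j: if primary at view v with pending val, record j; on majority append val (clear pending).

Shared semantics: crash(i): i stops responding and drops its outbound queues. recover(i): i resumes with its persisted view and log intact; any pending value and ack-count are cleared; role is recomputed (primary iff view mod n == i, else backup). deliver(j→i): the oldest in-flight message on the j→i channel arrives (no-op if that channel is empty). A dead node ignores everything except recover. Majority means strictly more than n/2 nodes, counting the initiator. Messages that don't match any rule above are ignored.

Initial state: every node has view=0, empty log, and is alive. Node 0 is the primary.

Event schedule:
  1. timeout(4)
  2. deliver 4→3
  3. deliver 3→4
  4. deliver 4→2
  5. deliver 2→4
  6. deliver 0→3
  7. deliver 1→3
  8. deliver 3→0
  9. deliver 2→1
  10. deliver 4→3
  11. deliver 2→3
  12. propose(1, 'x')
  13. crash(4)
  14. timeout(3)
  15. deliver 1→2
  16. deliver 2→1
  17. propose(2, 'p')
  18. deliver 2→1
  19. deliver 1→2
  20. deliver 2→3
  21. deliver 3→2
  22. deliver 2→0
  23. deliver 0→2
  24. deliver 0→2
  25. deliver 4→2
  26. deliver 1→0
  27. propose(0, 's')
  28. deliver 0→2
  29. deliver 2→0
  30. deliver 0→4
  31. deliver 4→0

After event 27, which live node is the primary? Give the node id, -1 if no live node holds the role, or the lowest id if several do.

after 1 — timeout(4): n4:back/v1/[-]
after 2 — deliver 4→3: n3:back/v1/[-]
after 3 — deliver 3→4: ·
after 4 — deliver 4→2: n2:back/v1/[-]
after 5 — deliver 2→4: ·
after 6 — deliver 0→3: ·
after 7 — deliver 1→3: ·
after 8 — deliver 3→0: ·
after 9 — deliver 2→1: ·
after 10 — deliver 4→3: ·
after 11 — deliver 2→3: ·
after 12 — propose(1,'x'): ·
after 13 — crash(4): n4:✗back/v1/[-]
after 14 — timeout(3): n3:back/v2/[-]
after 15 — deliver 1→2: ·
after 16 — deliver 2→1: ·
after 17 — propose(2,'p'): ·
after 18 — deliver 2→1: ·
after 19 — deliver 1→2: ·
after 20 — deliver 2→3: ·
after 21 — deliver 3→2: n2:prim/v2/[-]
after 22 — deliver 2→0: ·
after 23 — deliver 0→2: ·
after 24 — deliver 0→2: ·
after 25 — deliver 4→2: ·
after 26 — deliver 1→0: ·
after 27 — propose(0,'s'): ·

0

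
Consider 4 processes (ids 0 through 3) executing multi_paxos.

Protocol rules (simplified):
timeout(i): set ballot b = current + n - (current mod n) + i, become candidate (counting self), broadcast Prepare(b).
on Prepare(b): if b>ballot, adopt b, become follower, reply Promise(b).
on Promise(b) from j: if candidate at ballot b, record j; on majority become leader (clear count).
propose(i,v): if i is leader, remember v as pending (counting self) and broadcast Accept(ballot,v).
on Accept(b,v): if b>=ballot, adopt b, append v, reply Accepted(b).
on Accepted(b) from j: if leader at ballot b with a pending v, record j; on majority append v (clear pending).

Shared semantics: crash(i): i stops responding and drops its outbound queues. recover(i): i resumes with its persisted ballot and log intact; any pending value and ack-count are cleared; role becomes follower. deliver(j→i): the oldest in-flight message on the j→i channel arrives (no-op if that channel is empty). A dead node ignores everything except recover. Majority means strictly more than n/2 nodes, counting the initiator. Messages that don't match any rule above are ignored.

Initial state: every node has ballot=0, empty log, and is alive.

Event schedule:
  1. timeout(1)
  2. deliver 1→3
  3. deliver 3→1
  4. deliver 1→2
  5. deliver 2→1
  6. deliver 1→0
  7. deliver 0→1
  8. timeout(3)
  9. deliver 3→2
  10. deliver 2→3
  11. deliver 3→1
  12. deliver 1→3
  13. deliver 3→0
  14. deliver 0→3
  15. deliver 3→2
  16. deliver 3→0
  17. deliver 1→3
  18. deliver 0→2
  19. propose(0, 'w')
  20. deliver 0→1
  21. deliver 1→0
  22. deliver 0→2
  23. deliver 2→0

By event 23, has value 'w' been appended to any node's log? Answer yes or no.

e1 timeout(1): 1[cand,b=5,-]
e2 deliver 1→3: 3[foll,b=5,-]
e3 deliver 3→1: ·
e4 deliver 1→2: 2[foll,b=5,-]
e5 deliver 2→1: 1[lead,b=5,-]
e6 deliver 1→0: 0[foll,b=5,-]
e7 deliver 0→1: ·
e8 timeout(3): 3[cand,b=11,-]
e9 deliver 3→2: 2[foll,b=11,-]
e10 deliver 2→3: ·
e11 deliver 3→1: 1[foll,b=11,-]
e12 deliver 1→3: 3[lead,b=11,-]
e13 deliver 3→0: 0[foll,b=11,-]
e14 deliver 0→3: ·
e15 deliver 3→2: ·
e16 deliver 3→0: ·
e17 deliver 1→3: ·
e18 deliver 0→2: ·
e19 propose(0,'w'): ·
e20 deliver 0→1: ·
e21 deliver 1→0: ·
e22 deliver 0→2: ·
e23 deliver 2→0: ·

no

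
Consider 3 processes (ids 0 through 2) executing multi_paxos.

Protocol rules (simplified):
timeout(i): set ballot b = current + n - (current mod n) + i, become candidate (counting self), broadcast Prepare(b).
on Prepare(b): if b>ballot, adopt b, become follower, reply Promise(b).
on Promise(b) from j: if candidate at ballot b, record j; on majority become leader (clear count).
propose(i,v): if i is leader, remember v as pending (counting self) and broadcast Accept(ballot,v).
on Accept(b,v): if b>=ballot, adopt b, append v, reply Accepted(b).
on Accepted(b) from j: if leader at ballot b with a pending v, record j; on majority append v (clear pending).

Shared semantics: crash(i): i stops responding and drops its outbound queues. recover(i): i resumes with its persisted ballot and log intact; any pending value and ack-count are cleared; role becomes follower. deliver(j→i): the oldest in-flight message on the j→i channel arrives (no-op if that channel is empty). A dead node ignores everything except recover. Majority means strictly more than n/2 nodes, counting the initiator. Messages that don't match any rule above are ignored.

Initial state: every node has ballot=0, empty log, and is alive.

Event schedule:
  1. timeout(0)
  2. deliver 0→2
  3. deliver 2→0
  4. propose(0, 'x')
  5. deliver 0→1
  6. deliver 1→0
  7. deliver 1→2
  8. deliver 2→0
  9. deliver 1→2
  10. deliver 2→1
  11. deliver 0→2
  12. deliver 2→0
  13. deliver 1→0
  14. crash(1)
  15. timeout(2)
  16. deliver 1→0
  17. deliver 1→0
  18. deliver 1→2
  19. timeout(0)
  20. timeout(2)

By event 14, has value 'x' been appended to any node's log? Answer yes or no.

1. timeout(0):  <0:cand b3 ->
2. deliver 0→2:  <2:foll b3 ->
3. deliver 2→0:  <0:lead b3 ->
4. propose(0,'x'):  nop
5. deliver 0→1:  <1:foll b3 ->
6. deliver 1→0:  nop
7. deliver 1→2:  nop
8. deliver 2→0:  nop
9. deliver 1→2:  nop
10. deliver 2→1:  nop
11. deliver 0→2:  <2:foll b3 x>
12. deliver 2→0:  <0:lead b3 x>
13. deliver 1→0:  nop
14. crash(1):  <1:✗foll b3 ->

yes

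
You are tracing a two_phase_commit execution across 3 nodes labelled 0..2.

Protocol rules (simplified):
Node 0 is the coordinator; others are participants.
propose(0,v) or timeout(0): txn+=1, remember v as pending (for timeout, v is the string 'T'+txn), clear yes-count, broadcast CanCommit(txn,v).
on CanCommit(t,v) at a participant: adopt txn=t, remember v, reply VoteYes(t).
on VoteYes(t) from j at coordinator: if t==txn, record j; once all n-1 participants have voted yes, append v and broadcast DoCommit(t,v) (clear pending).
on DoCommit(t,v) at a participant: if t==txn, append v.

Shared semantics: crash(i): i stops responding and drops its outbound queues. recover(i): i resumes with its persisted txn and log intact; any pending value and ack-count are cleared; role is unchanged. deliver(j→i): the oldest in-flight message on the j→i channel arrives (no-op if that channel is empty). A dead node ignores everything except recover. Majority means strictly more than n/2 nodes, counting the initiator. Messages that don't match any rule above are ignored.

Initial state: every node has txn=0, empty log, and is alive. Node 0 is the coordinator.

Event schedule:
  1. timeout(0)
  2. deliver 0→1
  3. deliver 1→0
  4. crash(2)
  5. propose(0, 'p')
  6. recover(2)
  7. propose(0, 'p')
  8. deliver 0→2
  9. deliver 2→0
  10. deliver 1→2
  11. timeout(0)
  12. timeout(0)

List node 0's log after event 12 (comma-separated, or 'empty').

step 1 timeout(0): 0={coor,t=1,log=-}
step 2 deliver 0→1: 1={part,t=1,log=-}
step 3 deliver 1→0: —
step 4 crash(2): 2={✗part,t=0,log=-}
step 5 propose(0,'p'): 0={coor,t=2,log=-}
step 6 recover(2): 2={part,t=0,log=-}
step 7 propose(0,'p'): 0={coor,t=3,log=-}
step 8 deliver 0→2: 2={part,t=1,log=-}
step 9 deliver 2→0: —
step 10 deliver 1→2: —
step 11 timeout(0): 0={coor,t=4,log=-}
step 12 timeout(0): 0={coor,t=5,log=-}

empty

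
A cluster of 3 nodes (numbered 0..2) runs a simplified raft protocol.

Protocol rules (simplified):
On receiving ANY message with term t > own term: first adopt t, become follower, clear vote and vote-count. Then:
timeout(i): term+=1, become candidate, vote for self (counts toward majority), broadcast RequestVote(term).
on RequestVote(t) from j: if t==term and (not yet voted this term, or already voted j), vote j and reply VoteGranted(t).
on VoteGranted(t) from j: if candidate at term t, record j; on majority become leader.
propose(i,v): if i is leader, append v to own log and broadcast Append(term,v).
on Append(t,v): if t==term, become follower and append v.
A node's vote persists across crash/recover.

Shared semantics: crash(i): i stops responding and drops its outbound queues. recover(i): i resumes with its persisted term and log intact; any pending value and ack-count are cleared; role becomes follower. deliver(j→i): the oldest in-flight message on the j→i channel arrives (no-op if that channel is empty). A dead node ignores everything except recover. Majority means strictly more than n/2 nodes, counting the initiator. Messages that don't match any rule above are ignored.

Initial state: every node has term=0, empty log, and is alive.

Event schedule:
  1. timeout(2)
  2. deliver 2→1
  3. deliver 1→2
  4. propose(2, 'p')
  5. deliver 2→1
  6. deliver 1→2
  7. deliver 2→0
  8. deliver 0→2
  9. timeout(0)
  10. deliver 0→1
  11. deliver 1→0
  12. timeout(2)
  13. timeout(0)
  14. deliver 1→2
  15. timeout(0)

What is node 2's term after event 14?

step 1 timeout(2): 2={cand,t=1,log=-}
step 2 deliver 2→1: 1={foll,t=1,log=-}
step 3 deliver 1→2: 2={lead,t=1,log=-}
step 4 propose(2,'p'): 2={lead,t=1,log=p}
step 5 deliver 2→1: 1={foll,t=1,log=p}
step 6 deliver 1→2: —
step 7 deliver 2→0: 0={foll,t=1,log=-}
step 8 deliver 0→2: —
step 9 timeout(0): 0={cand,t=2,log=-}
step 10 deliver 0→1: 1={foll,t=2,log=p}
step 11 deliver 1→0: 0={lead,t=2,log=-}
step 12 timeout(2): 2={cand,t=2,log=p}
step 13 timeout(0): 0={cand,t=3,log=-}
step 14 deliver 1→2: —

2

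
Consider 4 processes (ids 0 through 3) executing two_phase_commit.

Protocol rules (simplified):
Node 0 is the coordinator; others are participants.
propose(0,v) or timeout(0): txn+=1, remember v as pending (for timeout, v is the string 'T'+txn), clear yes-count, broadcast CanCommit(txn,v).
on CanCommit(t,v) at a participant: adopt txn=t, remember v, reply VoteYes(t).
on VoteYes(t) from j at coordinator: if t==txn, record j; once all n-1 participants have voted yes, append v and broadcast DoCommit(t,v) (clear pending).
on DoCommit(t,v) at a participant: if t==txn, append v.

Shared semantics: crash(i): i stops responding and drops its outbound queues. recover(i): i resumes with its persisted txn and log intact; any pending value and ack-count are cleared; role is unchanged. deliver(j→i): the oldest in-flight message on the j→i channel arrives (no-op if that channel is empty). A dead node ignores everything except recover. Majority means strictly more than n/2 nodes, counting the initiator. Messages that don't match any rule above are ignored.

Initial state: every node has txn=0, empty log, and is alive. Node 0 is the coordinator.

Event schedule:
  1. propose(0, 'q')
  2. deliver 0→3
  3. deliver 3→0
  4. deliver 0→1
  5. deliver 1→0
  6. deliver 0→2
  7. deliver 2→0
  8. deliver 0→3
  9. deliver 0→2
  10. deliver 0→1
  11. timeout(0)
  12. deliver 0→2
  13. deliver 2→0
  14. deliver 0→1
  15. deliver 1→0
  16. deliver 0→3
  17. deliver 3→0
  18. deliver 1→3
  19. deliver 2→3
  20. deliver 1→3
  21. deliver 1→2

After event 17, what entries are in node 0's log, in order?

e1 propose(0,'q'): 0[coor,t=1,-]
e2 deliver 0→3: 3[part,t=1,-]
e3 deliver 3→0: ·
e4 deliver 0→1: 1[part,t=1,-]
e5 deliver 1→0: ·
e6 deliver 0→2: 2[part,t=1,-]
e7 deliver 2→0: 0[coor,t=1,q]
e8 deliver 0→3: 3[part,t=1,q]
e9 deliver 0→2: 2[part,t=1,q]
e10 deliver 0→1: 1[part,t=1,q]
e11 timeout(0): 0[coor,t=2,q]
e12 deliver 0→2: 2[part,t=2,q]
e13 deliver 2→0: ·
e14 deliver 0→1: 1[part,t=2,q]
e15 deliver 1→0: ·
e16 deliver 0→3: 3[part,t=2,q]
e17 deliver 3→0: 0[coor,t=2,q,T2]

q,T2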